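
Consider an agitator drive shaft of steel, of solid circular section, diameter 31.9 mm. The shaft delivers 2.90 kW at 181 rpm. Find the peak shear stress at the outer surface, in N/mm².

ω = 2π·181/60 = 18.95 rad/s, so T = P/ω = 2.90×10³ / 18.95 = 153.0 N·m.
J = πd⁴/32 = π(0.0319)⁴/32 = 1.017×10^-7 m⁴.
τ_max = T·r/J = 153.0 × 0.0159 / 1.017×10^-7 = 2.400×10^7 Pa.

24.0 N/mm²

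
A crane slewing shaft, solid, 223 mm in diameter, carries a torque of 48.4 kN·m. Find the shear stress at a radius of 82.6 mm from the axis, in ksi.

J = πd⁴/32 = π(0.223)⁴/32 = 2.428×10^-4 m⁴.
Shear stress varies linearly with radius: τ = T·r/J = 48400 × 0.0826 / 2.428×10^-4 = 1.647×10^7 Pa.

2.39 ksi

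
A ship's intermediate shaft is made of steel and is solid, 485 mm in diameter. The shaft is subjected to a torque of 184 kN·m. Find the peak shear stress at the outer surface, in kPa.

J = πd⁴/32 = π(0.485)⁴/32 = 5.432×10^-3 m⁴.
τ_max = T·r/J = 184000 × 0.242 / 5.432×10^-3 = 8.214×10^6 Pa.

8210 kPa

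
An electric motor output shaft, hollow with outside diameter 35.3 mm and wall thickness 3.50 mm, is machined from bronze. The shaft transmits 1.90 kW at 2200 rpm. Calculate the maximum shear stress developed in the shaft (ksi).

ω = 2π·2200/60 = 230.4 rad/s, so T = P/ω = 1.90×10³ / 230.4 = 8.247 N·m.
J = π(d_o⁴ − d_i⁴)/32 = π(0.0353⁴ − 0.0283⁴)/32 = 8.947×10^-8 m⁴.
τ_max = T·r/J = 8.247 × 0.0176 / 8.947×10^-8 = 1.627×10^6 Pa.

0.236 ksi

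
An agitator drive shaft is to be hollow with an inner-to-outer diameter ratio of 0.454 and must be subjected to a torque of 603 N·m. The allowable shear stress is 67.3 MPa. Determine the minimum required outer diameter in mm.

36.3 mm

For a hollow shaft with d_i/d_o = 0.454: τ_max = 16T/(π d_o³ (1−k⁴)), so d_o = [16T/(π τ_allow (1−k⁴))]^(1/3) = [16·603.0/(π·6.73×10^7·0.9575)]^(1/3) = 0.03626 m.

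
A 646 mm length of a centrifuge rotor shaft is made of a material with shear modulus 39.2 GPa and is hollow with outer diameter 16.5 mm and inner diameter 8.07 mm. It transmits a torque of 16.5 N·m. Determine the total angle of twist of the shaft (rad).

J = π(d_o⁴ − d_i⁴)/32 = π(0.0165⁴ − 0.00807⁴)/32 = 6.860×10^-9 m⁴.
θ = T·L/(G·J) = 16.50 × 0.646 / (39.2×10⁹ × 6.860×10^-9) = 0.03964 rad.

0.0396 rad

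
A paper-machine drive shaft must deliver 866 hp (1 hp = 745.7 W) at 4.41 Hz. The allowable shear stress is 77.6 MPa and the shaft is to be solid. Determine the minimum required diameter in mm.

ω = 2π·4.41 = 27.71 rad/s, so T = P/ω = 866×745.7 / 27.71 = 23310 N·m.
For a solid shaft τ_max = 16T/(πd³), so d = (16T/(π τ_allow))^(1/3) = (16·23310/(π·7.76×10^7))^(1/3) = 0.1152 m.

115 mm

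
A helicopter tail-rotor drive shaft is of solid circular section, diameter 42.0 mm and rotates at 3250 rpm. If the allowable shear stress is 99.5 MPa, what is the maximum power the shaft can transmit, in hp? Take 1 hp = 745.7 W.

661 hp

J = πd⁴/32 = π(0.0420)⁴/32 = 3.055×10^-7 m⁴.
T_max = τ_allow·J/r = 9.95×10^7 × 3.055×10^-7 / 0.0210 = 1447 N·m.
ω = 2π·3250/60 = 340.3 rad/s, so P_max = T_max·ω = 4.926×10^5 W.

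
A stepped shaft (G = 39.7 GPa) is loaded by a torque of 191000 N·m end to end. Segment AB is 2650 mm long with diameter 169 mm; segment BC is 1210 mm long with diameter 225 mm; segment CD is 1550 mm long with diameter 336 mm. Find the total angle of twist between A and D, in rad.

0.188 rad

J_AB = π(0.169)⁴/32 = 8.01×10^-5 m⁴; J_BC = π(0.225)⁴/32 = 2.52×10^-4 m⁴; J_CD = π(0.336)⁴/32 = 1.25×10^-3 m⁴.
θ = (T/G)·Σ L_i/J_i = (191000/39.7×10⁹)·(2.65/8.01×10^-5 + 1.21/2.52×10^-4 + 1.55/1.25×10^-3) = 0.1883 rad.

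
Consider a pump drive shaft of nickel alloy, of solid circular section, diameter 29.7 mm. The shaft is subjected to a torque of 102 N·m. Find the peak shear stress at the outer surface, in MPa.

J = πd⁴/32 = π(0.0297)⁴/32 = 7.639×10^-8 m⁴.
τ_max = T·r/J = 102.0 × 0.0149 / 7.639×10^-8 = 1.983×10^7 Pa.

19.8 MPa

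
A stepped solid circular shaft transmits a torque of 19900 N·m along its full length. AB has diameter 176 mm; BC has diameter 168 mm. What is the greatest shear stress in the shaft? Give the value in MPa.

Under the same torque, τ_max = 16T/(πd³) is largest where d is smallest — segment BC (d = 168 mm).
τ_max = 16·19900/(π·(0.168)³) = 2.137×10^7 Pa.

21.4 MPa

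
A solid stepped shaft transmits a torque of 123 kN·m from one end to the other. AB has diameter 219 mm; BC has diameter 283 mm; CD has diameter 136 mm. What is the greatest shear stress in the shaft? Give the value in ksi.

Under the same torque, τ_max = 16T/(πd³) is largest where d is smallest — segment CD (d = 136 mm).
τ_max = 16·123000/(π·(0.136)³) = 2.490×10^8 Pa.

36.1 ksi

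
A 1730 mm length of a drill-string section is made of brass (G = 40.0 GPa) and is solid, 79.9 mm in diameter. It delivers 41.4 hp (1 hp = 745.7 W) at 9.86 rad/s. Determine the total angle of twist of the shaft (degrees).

1.94°

ω = 9.86 rad/s, so T = P/ω = 41.4×745.7 / 9.860 = 3131 N·m.
J = πd⁴/32 = π(0.0799)⁴/32 = 4.001×10^-6 m⁴.
θ = T·L/(G·J) = 3131 × 1.73 / (40.0×10⁹ × 4.001×10^-6) = 0.03384 rad.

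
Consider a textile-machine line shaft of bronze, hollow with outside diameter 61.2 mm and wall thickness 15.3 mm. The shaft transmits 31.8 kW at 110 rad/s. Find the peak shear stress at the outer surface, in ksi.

ω = 110 rad/s, so T = P/ω = 31.8×10³ / 110.0 = 289.1 N·m.
J = π(d_o⁴ − d_i⁴)/32 = π(0.0612⁴ − 0.0306⁴)/32 = 1.291×10^-6 m⁴.
τ_max = T·r/J = 289.1 × 0.0306 / 1.291×10^-6 = 6.851×10^6 Pa.

0.994 ksi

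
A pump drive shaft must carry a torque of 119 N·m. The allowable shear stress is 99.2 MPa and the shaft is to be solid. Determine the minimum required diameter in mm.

For a solid shaft τ_max = 16T/(πd³), so d = (16T/(π τ_allow))^(1/3) = (16·119.0/(π·9.92×10^7))^(1/3) = 0.01828 m.

18.3 mm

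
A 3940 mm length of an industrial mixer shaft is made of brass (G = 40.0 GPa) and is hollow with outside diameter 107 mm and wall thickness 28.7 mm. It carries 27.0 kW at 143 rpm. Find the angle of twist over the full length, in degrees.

ω = 2π·143/60 = 14.97 rad/s, so T = P/ω = 27.0×10³ / 14.97 = 1803 N·m.
J = π(d_o⁴ − d_i⁴)/32 = π(0.107⁴ − 0.0496⁴)/32 = 1.227×10^-5 m⁴.
θ = T·L/(G·J) = 1803 × 3.94 / (40.0×10⁹ × 1.227×10^-5) = 0.01447 rad.

0.829°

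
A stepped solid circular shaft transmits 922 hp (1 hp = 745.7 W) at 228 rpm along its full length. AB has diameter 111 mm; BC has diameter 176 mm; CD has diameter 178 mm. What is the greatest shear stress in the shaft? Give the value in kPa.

107000 kPa

ω = 2π·228/60 = 23.88 rad/s, so T = P/ω = 922×745.7 / 23.88 = 28800 N·m.
Under the same torque, τ_max = 16T/(πd³) is largest where d is smallest — segment AB (d = 111 mm).
τ_max = 16·28800/(π·(0.111)³) = 1.072×10^8 Pa.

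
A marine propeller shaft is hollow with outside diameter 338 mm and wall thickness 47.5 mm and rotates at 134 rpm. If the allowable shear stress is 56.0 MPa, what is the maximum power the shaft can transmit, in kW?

4370 kW

J = π(d_o⁴ − d_i⁴)/32 = π(0.338⁴ − 0.243⁴)/32 = 9.390×10^-4 m⁴.
T_max = τ_allow·J/r = 5.60×10^7 × 9.390×10^-4 / 0.169 = 311200 N·m.
ω = 2π·134/60 = 14.03 rad/s, so P_max = T_max·ω = 4.366×10^6 W.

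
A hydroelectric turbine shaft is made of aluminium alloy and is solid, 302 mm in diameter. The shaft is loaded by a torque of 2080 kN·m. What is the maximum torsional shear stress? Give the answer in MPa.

J = πd⁴/32 = π(0.302)⁴/32 = 8.166×10^-4 m⁴.
τ_max = T·r/J = 2.080e6 × 0.151 / 8.166×10^-4 = 3.846×10^8 Pa.

385 MPa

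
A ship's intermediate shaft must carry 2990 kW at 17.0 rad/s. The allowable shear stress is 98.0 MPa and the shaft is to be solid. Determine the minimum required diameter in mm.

ω = 17.0 rad/s, so T = P/ω = 2990×10³ / 17.00 = 175900 N·m.
For a solid shaft τ_max = 16T/(πd³), so d = (16T/(π τ_allow))^(1/3) = (16·175900/(π·9.80×10^7))^(1/3) = 0.2091 m.

209 mm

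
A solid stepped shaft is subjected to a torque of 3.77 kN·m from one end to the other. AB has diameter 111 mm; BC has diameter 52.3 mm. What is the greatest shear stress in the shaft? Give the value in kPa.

Under the same torque, τ_max = 16T/(πd³) is largest where d is smallest — segment BC (d = 52.3 mm).
τ_max = 16·3770/(π·(0.0523)³) = 1.342×10^8 Pa.

134000 kPa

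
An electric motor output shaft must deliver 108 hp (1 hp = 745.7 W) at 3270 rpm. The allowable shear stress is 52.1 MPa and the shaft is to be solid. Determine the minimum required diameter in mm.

ω = 2π·3270/60 = 342.4 rad/s, so T = P/ω = 108×745.7 / 342.4 = 235.2 N·m.
For a solid shaft τ_max = 16T/(πd³), so d = (16T/(π τ_allow))^(1/3) = (16·235.2/(π·5.21×10^7))^(1/3) = 0.02843 m.

28.4 mm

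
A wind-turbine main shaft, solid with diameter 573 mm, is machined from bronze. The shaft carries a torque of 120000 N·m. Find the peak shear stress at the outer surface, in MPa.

J = πd⁴/32 = π(0.573)⁴/32 = 0.01058 m⁴.
τ_max = T·r/J = 120000 × 0.286 / 0.01058 = 3.249×10^6 Pa.

3.25 MPa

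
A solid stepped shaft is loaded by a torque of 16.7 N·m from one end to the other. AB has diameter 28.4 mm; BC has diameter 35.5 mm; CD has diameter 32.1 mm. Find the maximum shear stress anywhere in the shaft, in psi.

Under the same torque, τ_max = 16T/(πd³) is largest where d is smallest — segment AB (d = 28.4 mm).
τ_max = 16·16.70/(π·(0.0284)³) = 3.713×10^6 Pa.

539 psi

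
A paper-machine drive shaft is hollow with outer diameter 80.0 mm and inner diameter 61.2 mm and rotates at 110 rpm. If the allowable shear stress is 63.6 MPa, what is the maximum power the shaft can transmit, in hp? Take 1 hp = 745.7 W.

J = π(d_o⁴ − d_i⁴)/32 = π(0.0800⁴ − 0.0612⁴)/32 = 2.644×10^-6 m⁴.
T_max = τ_allow·J/r = 6.36×10^7 × 2.644×10^-6 / 0.0400 = 4204 N·m.
ω = 2π·110/60 = 11.52 rad/s, so P_max = T_max·ω = 4.843×10^4 W.

64.9 hp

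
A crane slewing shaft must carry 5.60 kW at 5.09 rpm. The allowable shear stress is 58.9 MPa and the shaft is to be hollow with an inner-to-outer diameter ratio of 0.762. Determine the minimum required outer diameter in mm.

ω = 2π·5.09/60 = 0.5330 rad/s, so T = P/ω = 5.60×10³ / 0.5330 = 10510 N·m.
For a hollow shaft with d_i/d_o = 0.762: τ_max = 16T/(π d_o³ (1−k⁴)), so d_o = [16T/(π τ_allow (1−k⁴))]^(1/3) = [16·10510/(π·5.89×10^7·0.6629)]^(1/3) = 0.1111 m.

111 mm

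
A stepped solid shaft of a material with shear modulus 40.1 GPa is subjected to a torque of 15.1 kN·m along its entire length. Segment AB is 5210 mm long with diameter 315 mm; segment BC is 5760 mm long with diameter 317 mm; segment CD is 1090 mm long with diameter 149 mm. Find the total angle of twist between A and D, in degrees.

0.728°

J_AB = π(0.315)⁴/32 = 9.67×10^-4 m⁴; J_BC = π(0.317)⁴/32 = 9.91×10^-4 m⁴; J_CD = π(0.149)⁴/32 = 4.84×10^-5 m⁴.
θ = (T/G)·Σ L_i/J_i = (15100/40.1×10⁹)·(5.21/9.67×10^-4 + 5.76/9.91×10^-4 + 1.09/4.84×10^-5) = 0.01270 rad.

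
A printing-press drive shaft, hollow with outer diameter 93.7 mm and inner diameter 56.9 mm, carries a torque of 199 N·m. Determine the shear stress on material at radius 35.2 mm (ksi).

J = π(d_o⁴ − d_i⁴)/32 = π(0.0937⁴ − 0.0569⁴)/32 = 6.539×10^-6 m⁴.
Shear stress varies linearly with radius: τ = T·r/J = 199.0 × 0.0352 / 6.539×10^-6 = 1.071×10^6 Pa.

0.155 ksi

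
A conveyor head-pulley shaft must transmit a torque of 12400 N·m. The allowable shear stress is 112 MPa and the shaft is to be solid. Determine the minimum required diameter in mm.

For a solid shaft τ_max = 16T/(πd³), so d = (16T/(π τ_allow))^(1/3) = (16·12400/(π·1.12×10^8))^(1/3) = 0.08261 m.

82.6 mm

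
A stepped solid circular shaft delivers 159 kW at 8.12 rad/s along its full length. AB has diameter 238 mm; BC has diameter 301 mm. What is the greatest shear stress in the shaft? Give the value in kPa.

7400 kPa

ω = 8.12 rad/s, so T = P/ω = 159×10³ / 8.120 = 19580 N·m.
Under the same torque, τ_max = 16T/(πd³) is largest where d is smallest — segment AB (d = 238 mm).
τ_max = 16·19580/(π·(0.238)³) = 7.397×10^6 Pa.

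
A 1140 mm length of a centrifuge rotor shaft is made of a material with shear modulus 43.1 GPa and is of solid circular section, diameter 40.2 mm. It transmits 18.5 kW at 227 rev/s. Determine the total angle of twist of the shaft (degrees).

ω = 2π·227 = 1426 rad/s, so T = P/ω = 18.5×10³ / 1426 = 12.97 N·m.
J = πd⁴/32 = π(0.0402)⁴/32 = 2.564×10^-7 m⁴.
θ = T·L/(G·J) = 12.97 × 1.14 / (43.1×10⁹ × 2.564×10^-7) = 1.338×10^-3 rad.

0.0767°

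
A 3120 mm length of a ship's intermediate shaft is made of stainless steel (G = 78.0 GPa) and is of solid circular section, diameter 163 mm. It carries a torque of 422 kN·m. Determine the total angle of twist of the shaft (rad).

J = πd⁴/32 = π(0.163)⁴/32 = 6.930×10^-5 m⁴.
θ = T·L/(G·J) = 422000 × 3.12 / (78.0×10⁹ × 6.930×10^-5) = 0.2436 rad.

0.244 rad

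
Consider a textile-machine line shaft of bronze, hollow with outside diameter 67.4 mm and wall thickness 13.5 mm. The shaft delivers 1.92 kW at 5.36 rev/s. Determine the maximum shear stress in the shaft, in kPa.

1090 kPa

ω = 2π·5.36 = 33.68 rad/s, so T = P/ω = 1.92×10³ / 33.68 = 57.01 N·m.
J = π(d_o⁴ − d_i⁴)/32 = π(0.0674⁴ − 0.0404⁴)/32 = 1.764×10^-6 m⁴.
τ_max = T·r/J = 57.01 × 0.0337 / 1.764×10^-6 = 1.089×10^6 Pa.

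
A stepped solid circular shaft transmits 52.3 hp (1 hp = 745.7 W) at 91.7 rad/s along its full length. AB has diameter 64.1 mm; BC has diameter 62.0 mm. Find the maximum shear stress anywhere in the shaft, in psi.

1320 psi

ω = 91.7 rad/s, so T = P/ω = 52.3×745.7 / 91.70 = 425.3 N·m.
Under the same torque, τ_max = 16T/(πd³) is largest where d is smallest — segment BC (d = 62.0 mm).
τ_max = 16·425.3/(π·(0.0620)³) = 9.088×10^6 Pa.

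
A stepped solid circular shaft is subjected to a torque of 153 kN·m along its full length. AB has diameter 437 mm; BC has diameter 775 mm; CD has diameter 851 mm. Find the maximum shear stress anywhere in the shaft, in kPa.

9340 kPa

Under the same torque, τ_max = 16T/(πd³) is largest where d is smallest — segment AB (d = 437 mm).
τ_max = 16·153000/(π·(0.437)³) = 9.337×10^6 Pa.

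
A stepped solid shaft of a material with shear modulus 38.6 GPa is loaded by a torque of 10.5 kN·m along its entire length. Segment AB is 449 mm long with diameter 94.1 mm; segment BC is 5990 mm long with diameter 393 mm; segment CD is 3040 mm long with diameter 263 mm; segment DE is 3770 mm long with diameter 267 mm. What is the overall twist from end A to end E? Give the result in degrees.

J_AB = π(0.0941)⁴/32 = 7.70×10^-6 m⁴; J_BC = π(0.393)⁴/32 = 2.34×10^-3 m⁴; J_CD = π(0.263)⁴/32 = 4.70×10^-4 m⁴; J_DE = π(0.267)⁴/32 = 4.99×10^-4 m⁴.
θ = (T/G)·Σ L_i/J_i = (10500/38.6×10⁹)·(0.449/7.70×10^-6 + 5.99/2.34×10^-3 + 3.04/4.70×10^-4 + 3.77/4.99×10^-4) = 0.02038 rad.

1.17°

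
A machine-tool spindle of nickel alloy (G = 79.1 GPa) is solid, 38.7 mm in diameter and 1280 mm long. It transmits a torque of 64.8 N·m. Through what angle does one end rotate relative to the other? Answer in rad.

J = πd⁴/32 = π(0.0387)⁴/32 = 2.202×10^-7 m⁴.
θ = T·L/(G·J) = 64.80 × 1.28 / (79.1×10⁹ × 2.202×10^-7) = 4.762×10^-3 rad.

0.00476 rad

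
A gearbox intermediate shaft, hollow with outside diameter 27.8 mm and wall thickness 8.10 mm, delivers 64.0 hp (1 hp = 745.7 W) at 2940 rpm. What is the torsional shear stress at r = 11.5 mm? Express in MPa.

31.4 MPa

ω = 2π·2940/60 = 307.9 rad/s, so T = P/ω = 64.0×745.7 / 307.9 = 155.0 N·m.
J = π(d_o⁴ − d_i⁴)/32 = π(0.0278⁴ − 0.0116⁴)/32 = 5.686×10^-8 m⁴.
Shear stress varies linearly with radius: τ = T·r/J = 155.0 × 0.0115 / 5.686×10^-8 = 3.135×10^7 Pa.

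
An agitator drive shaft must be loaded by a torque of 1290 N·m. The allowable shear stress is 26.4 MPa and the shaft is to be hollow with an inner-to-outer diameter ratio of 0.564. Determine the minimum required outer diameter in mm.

For a hollow shaft with d_i/d_o = 0.564: τ_max = 16T/(π d_o³ (1−k⁴)), so d_o = [16T/(π τ_allow (1−k⁴))]^(1/3) = [16·1290/(π·2.64×10^7·0.8988)]^(1/3) = 0.06518 m.

65.2 mm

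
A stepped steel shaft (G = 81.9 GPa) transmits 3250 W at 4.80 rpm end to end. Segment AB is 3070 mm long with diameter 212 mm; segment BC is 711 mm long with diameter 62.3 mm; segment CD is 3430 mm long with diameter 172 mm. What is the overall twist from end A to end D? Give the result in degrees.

2.43°

ω = 2π·4.80/60 = 0.5027 rad/s, so T = P/ω = 3250 / 0.5027 = 6466 N·m.
J_AB = π(0.212)⁴/32 = 1.98×10^-4 m⁴; J_BC = π(0.0623)⁴/32 = 1.48×10^-6 m⁴; J_CD = π(0.172)⁴/32 = 8.59×10^-5 m⁴.
θ = (T/G)·Σ L_i/J_i = (6466/81.9×10⁹)·(3.07/1.98×10^-4 + 0.711/1.48×10^-6 + 3.43/8.59×10^-5) = 0.04233 rad.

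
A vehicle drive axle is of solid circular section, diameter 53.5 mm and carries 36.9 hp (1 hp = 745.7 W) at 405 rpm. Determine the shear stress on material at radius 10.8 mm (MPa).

ω = 2π·405/60 = 42.41 rad/s, so T = P/ω = 36.9×745.7 / 42.41 = 648.8 N·m.
J = πd⁴/32 = π(0.0535)⁴/32 = 8.043×10^-7 m⁴.
Shear stress varies linearly with radius: τ = T·r/J = 648.8 × 0.0108 / 8.043×10^-7 = 8.712×10^6 Pa.

8.71 MPa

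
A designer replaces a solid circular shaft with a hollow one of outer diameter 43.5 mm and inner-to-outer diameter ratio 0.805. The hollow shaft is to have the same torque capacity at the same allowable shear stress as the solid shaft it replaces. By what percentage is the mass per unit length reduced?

49.4 %

Equal τ_max and T ⇒ the solid shaft needs d_s³ = d_o³(1−k⁴), so d_s = 43.5·(1−0.805⁴)^(1/3) = 36.28 mm.
Area ratio A_h/A_s = d_o²(1−k²)/d_s² = (1−k²)/(1−k⁴)^(2/3) = 0.5061.
Mass saving = 1 − 0.5061 = 49.4 %.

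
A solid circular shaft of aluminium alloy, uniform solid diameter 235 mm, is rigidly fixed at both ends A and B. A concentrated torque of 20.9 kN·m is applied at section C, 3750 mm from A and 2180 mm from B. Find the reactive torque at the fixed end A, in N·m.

7680 N·m

With uniform GJ and both ends fixed, compatibility θ_AC = θ_CB gives T_A·a = T_B·b, together with T_A + T_B = T₀.
T_A = T₀·b/(a+b) = 20900·2180/5930 = 7683 N·m; T_B = 13220 N·m.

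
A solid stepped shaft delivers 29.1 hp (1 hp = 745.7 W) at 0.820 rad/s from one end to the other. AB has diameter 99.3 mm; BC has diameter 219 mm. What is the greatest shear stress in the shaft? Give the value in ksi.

ω = 0.820 rad/s, so T = P/ω = 29.1×745.7 / 0.8200 = 26460 N·m.
Under the same torque, τ_max = 16T/(πd³) is largest where d is smallest — segment AB (d = 99.3 mm).
τ_max = 16·26460/(π·(0.0993)³) = 1.376×10^8 Pa.

20.0 ksi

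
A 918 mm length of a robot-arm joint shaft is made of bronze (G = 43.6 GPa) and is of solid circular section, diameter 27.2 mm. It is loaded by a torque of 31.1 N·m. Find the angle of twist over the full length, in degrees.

0.698°

J = πd⁴/32 = π(0.0272)⁴/32 = 5.374×10^-8 m⁴.
θ = T·L/(G·J) = 31.10 × 0.918 / (43.6×10⁹ × 5.374×10^-8) = 0.01219 rad.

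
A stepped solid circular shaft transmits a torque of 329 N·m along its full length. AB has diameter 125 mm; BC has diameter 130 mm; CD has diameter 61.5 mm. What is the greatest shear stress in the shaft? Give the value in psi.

1040 psi

Under the same torque, τ_max = 16T/(πd³) is largest where d is smallest — segment CD (d = 61.5 mm).
τ_max = 16·329.0/(π·(0.0615)³) = 7.203×10^6 Pa.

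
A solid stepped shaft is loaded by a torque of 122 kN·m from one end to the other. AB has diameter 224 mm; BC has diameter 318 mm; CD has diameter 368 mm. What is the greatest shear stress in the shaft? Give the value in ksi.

Under the same torque, τ_max = 16T/(πd³) is largest where d is smallest — segment AB (d = 224 mm).
τ_max = 16·122000/(π·(0.224)³) = 5.528×10^7 Pa.

8.02 ksi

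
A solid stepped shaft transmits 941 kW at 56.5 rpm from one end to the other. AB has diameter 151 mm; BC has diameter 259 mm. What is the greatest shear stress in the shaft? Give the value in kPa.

235000 kPa

ω = 2π·56.5/60 = 5.917 rad/s, so T = P/ω = 941×10³ / 5.917 = 159000 N·m.
Under the same torque, τ_max = 16T/(πd³) is largest where d is smallest — segment AB (d = 151 mm).
τ_max = 16·159000/(π·(0.151)³) = 2.353×10^8 Pa.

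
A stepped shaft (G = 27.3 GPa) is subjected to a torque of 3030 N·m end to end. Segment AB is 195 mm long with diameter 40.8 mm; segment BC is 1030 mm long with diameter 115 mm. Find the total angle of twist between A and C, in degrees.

J_AB = π(0.0408)⁴/32 = 2.72×10^-7 m⁴; J_BC = π(0.115)⁴/32 = 1.72×10^-5 m⁴.
θ = (T/G)·Σ L_i/J_i = (3030/27.3×10⁹)·(0.195/2.72×10^-7 + 1.03/1.72×10^-5) = 0.08621 rad.

4.94°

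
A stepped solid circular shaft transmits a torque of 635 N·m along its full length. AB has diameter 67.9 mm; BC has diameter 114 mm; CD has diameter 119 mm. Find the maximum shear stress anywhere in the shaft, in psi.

1500 psi

Under the same torque, τ_max = 16T/(πd³) is largest where d is smallest — segment AB (d = 67.9 mm).
τ_max = 16·635.0/(π·(0.0679)³) = 1.033×10^7 Pa.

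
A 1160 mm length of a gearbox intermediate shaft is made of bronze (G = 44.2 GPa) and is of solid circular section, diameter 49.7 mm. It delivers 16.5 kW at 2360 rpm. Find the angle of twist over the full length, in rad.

ω = 2π·2360/60 = 247.1 rad/s, so T = P/ω = 16.5×10³ / 247.1 = 66.76 N·m.
J = πd⁴/32 = π(0.0497)⁴/32 = 5.990×10^-7 m⁴.
θ = T·L/(G·J) = 66.76 × 1.16 / (44.2×10⁹ × 5.990×10^-7) = 2.925×10^-3 rad.

0.00293 rad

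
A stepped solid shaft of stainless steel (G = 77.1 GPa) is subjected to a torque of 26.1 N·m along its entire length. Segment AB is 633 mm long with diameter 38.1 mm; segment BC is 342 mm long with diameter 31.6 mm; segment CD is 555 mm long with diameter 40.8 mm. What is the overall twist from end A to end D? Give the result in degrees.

0.167°

J_AB = π(0.0381)⁴/32 = 2.07×10^-7 m⁴; J_BC = π(0.0316)⁴/32 = 9.79×10^-8 m⁴; J_CD = π(0.0408)⁴/32 = 2.72×10^-7 m⁴.
θ = (T/G)·Σ L_i/J_i = (26.10/77.1×10⁹)·(0.633/2.07×10^-7 + 0.342/9.79×10^-8 + 0.555/2.72×10^-7) = 2.909×10^-3 rad.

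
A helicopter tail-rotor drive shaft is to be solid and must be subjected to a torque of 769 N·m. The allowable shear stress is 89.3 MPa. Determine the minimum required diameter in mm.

For a solid shaft τ_max = 16T/(πd³), so d = (16T/(π τ_allow))^(1/3) = (16·769.0/(π·8.93×10^7))^(1/3) = 0.03527 m.

35.3 mm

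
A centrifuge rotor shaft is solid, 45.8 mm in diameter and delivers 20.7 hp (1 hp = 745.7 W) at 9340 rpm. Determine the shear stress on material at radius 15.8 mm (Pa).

577000 Pa

ω = 2π·9340/60 = 978.1 rad/s, so T = P/ω = 20.7×745.7 / 978.1 = 15.78 N·m.
J = πd⁴/32 = π(0.0458)⁴/32 = 4.320×10^-7 m⁴.
Shear stress varies linearly with radius: τ = T·r/J = 15.78 × 0.0158 / 4.320×10^-7 = 5.772×10^5 Pa.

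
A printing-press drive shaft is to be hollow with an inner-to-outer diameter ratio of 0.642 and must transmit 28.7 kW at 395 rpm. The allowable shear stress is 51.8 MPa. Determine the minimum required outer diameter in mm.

43.5 mm

ω = 2π·395/60 = 41.36 rad/s, so T = P/ω = 28.7×10³ / 41.36 = 693.8 N·m.
For a hollow shaft with d_i/d_o = 0.642: τ_max = 16T/(π d_o³ (1−k⁴)), so d_o = [16T/(π τ_allow (1−k⁴))]^(1/3) = [16·693.8/(π·5.18×10^7·0.8301)]^(1/3) = 0.04348 m.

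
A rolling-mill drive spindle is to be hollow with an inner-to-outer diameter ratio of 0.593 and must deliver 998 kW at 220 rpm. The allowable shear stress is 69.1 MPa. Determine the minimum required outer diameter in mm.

154 mm

ω = 2π·220/60 = 23.04 rad/s, so T = P/ω = 998×10³ / 23.04 = 43320 N·m.
For a hollow shaft with d_i/d_o = 0.593: τ_max = 16T/(π d_o³ (1−k⁴)), so d_o = [16T/(π τ_allow (1−k⁴))]^(1/3) = [16·43320/(π·6.91×10^7·0.8763)]^(1/3) = 0.1539 m.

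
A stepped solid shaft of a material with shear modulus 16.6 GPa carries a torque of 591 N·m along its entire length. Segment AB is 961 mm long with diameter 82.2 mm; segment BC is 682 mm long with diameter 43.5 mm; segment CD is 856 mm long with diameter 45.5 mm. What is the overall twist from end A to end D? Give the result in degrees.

J_AB = π(0.0822)⁴/32 = 4.48×10^-6 m⁴; J_BC = π(0.0435)⁴/32 = 3.52×10^-7 m⁴; J_CD = π(0.0455)⁴/32 = 4.21×10^-7 m⁴.
θ = (T/G)·Σ L_i/J_i = (591.0/16.6×10⁹)·(0.961/4.48×10^-6 + 0.682/3.52×10^-7 + 0.856/4.21×10^-7) = 0.1491 rad.

8.54°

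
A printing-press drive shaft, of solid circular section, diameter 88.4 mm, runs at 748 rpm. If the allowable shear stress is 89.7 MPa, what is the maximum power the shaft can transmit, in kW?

J = πd⁴/32 = π(0.0884)⁴/32 = 5.995×10^-6 m⁴.
T_max = τ_allow·J/r = 8.97×10^7 × 5.995×10^-6 / 0.0442 = 12170 N·m.
ω = 2π·748/60 = 78.33 rad/s, so P_max = T_max·ω = 9.530×10^5 W.

953 kW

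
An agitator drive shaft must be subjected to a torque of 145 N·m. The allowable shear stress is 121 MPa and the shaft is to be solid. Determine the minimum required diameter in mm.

For a solid shaft τ_max = 16T/(πd³), so d = (16T/(π τ_allow))^(1/3) = (16·145.0/(π·1.21×10^8))^(1/3) = 0.01827 m.

18.3 mm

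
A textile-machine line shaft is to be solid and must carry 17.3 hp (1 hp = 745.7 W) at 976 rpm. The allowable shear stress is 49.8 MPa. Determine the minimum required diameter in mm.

23.5 mm

ω = 2π·976/60 = 102.2 rad/s, so T = P/ω = 17.3×745.7 / 102.2 = 126.2 N·m.
For a solid shaft τ_max = 16T/(πd³), so d = (16T/(π τ_allow))^(1/3) = (16·126.2/(π·4.98×10^7))^(1/3) = 0.02346 m.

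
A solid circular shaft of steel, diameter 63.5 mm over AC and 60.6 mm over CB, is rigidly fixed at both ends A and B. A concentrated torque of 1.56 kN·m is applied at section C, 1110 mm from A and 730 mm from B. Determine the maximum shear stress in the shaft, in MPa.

19.9 MPa

Compatibility: T_A·a/J_AC = T_B·b/J_CB with T_A + T_B = T₀.
J_AC = 1.60×10^-6 m⁴, J_CB = 1.32×10^-6 m⁴, so T_A = T₀·(J_AC/a)/((J_AC/a)+(J_CB/b)) = 689.9 N·m, T_B = 870.1 N·m.
τ in each portion: τ_AC = 1.37×10^7 Pa, τ_CB = 1.99×10^7 Pa; maximum is in CB.
τ_max = T_CB·r/J = 870.1·0.0303/1.32×10^-6 = 1.991×10^7 Pa.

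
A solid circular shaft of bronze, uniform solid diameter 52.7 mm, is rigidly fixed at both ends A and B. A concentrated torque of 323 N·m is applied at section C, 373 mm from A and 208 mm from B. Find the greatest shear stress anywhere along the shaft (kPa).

With uniform GJ and both ends fixed, compatibility θ_AC = θ_CB gives T_A·a = T_B·b, together with T_A + T_B = T₀.
T_A = T₀·b/(a+b) = 323.0·208/581.0 = 115.6 N·m; T_B = 207.4 N·m.
τ in each portion: τ_AC = 4.02×10^6 Pa, τ_CB = 7.22×10^6 Pa; maximum is in CB.
τ_max = T_CB·r/J = 207.4·0.0264/7.57×10^-7 = 7.216×10^6 Pa.

7220 kPa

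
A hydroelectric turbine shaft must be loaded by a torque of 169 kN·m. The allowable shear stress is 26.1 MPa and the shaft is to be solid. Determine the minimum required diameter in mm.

For a solid shaft τ_max = 16T/(πd³), so d = (16T/(π τ_allow))^(1/3) = (16·169000/(π·2.61×10^7))^(1/3) = 0.3207 m.

321 mm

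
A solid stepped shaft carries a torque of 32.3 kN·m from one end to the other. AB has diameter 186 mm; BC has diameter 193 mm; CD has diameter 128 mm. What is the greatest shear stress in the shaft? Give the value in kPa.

78400 kPa

Under the same torque, τ_max = 16T/(πd³) is largest where d is smallest — segment CD (d = 128 mm).
τ_max = 16·32300/(π·(0.128)³) = 7.844×10^7 Pa.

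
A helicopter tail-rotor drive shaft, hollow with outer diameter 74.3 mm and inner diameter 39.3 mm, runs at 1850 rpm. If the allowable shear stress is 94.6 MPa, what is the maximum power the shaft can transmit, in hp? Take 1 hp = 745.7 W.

1820 hp

J = π(d_o⁴ − d_i⁴)/32 = π(0.0743⁴ − 0.0393⁴)/32 = 2.758×10^-6 m⁴.
T_max = τ_allow·J/r = 9.46×10^7 × 2.758×10^-6 / 0.0371 = 7022 N·m.
ω = 2π·1850/60 = 193.7 rad/s, so P_max = T_max·ω = 1.360×10^6 W.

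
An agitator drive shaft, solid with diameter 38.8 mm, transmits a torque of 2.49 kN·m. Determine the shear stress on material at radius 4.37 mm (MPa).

J = πd⁴/32 = π(0.0388)⁴/32 = 2.225×10^-7 m⁴.
Shear stress varies linearly with radius: τ = T·r/J = 2490 × 0.00437 / 2.225×10^-7 = 4.891×10^7 Pa.

48.9 MPa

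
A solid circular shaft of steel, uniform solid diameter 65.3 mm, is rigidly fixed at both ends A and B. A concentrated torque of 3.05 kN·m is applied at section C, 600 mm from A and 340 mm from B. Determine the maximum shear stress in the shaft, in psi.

With uniform GJ and both ends fixed, compatibility θ_AC = θ_CB gives T_A·a = T_B·b, together with T_A + T_B = T₀.
T_A = T₀·b/(a+b) = 3050·340/940.0 = 1103 N·m; T_B = 1947 N·m.
τ in each portion: τ_AC = 2.02×10^7 Pa, τ_CB = 3.56×10^7 Pa; maximum is in CB.
τ_max = T_CB·r/J = 1947·0.0326/1.79×10^-6 = 3.561×10^7 Pa.

5160 psi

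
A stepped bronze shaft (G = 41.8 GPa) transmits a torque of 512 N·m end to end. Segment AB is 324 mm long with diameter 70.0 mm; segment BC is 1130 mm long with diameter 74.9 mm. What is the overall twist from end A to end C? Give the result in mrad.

6.16 mrad

J_AB = π(0.0700)⁴/32 = 2.36×10^-6 m⁴; J_BC = π(0.0749)⁴/32 = 3.09×10^-6 m⁴.
θ = (T/G)·Σ L_i/J_i = (512.0/41.8×10⁹)·(0.324/2.36×10^-6 + 1.13/3.09×10^-6) = 6.163×10^-3 rad.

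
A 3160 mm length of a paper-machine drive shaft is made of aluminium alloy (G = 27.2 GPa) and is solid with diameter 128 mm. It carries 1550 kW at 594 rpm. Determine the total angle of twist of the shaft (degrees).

ω = 2π·594/60 = 62.20 rad/s, so T = P/ω = 1550×10³ / 62.20 = 24920 N·m.
J = πd⁴/32 = π(0.128)⁴/32 = 2.635×10^-5 m⁴.
θ = T·L/(G·J) = 24920 × 3.16 / (27.2×10⁹ × 2.635×10^-5) = 0.1098 rad.

6.29°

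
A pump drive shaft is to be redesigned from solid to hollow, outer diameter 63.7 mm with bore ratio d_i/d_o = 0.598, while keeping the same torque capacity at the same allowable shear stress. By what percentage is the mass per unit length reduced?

29.6 %

Equal τ_max and T ⇒ the solid shaft needs d_s³ = d_o³(1−k⁴), so d_s = 63.7·(1−0.598⁴)^(1/3) = 60.86 mm.
Area ratio A_h/A_s = d_o²(1−k²)/d_s² = (1−k²)/(1−k⁴)^(2/3) = 0.7038.
Mass saving = 1 − 0.7038 = 29.6 %.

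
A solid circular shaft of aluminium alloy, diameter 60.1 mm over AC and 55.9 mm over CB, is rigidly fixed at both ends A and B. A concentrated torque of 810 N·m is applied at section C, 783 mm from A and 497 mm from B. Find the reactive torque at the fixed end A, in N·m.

372 N·m

Compatibility: T_A·a/J_AC = T_B·b/J_CB with T_A + T_B = T₀.
J_AC = 1.28×10^-6 m⁴, J_CB = 9.59×10^-7 m⁴, so T_A = T₀·(J_AC/a)/((J_AC/a)+(J_CB/b)) = 371.7 N·m, T_B = 438.3 N·m.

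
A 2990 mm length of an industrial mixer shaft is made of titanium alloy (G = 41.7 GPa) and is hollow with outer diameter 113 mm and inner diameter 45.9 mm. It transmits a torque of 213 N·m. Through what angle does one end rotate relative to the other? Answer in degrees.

0.0562°

J = π(d_o⁴ − d_i⁴)/32 = π(0.113⁴ − 0.0459⁴)/32 = 1.557×10^-5 m⁴.
θ = T·L/(G·J) = 213.0 × 2.99 / (41.7×10⁹ × 1.557×10^-5) = 9.808×10^-4 rad.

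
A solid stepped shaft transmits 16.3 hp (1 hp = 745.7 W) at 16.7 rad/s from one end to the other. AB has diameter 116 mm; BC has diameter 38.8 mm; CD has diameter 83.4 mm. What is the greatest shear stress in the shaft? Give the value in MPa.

63.5 MPa

ω = 16.7 rad/s, so T = P/ω = 16.3×745.7 / 16.70 = 727.8 N·m.
Under the same torque, τ_max = 16T/(πd³) is largest where d is smallest — segment BC (d = 38.8 mm).
τ_max = 16·727.8/(π·(0.0388)³) = 6.346×10^7 Pa.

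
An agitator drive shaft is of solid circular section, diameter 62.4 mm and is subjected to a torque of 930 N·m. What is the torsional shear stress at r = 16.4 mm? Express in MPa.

J = πd⁴/32 = π(0.0624)⁴/32 = 1.488×10^-6 m⁴.
Shear stress varies linearly with radius: τ = T·r/J = 930.0 × 0.0164 / 1.488×10^-6 = 1.025×10^7 Pa.

10.2 MPa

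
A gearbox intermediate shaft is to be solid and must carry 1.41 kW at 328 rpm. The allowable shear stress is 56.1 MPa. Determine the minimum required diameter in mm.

15.5 mm

ω = 2π·328/60 = 34.35 rad/s, so T = P/ω = 1.41×10³ / 34.35 = 41.05 N·m.
For a solid shaft τ_max = 16T/(πd³), so d = (16T/(π τ_allow))^(1/3) = (16·41.05/(π·5.61×10^7))^(1/3) = 0.01550 m.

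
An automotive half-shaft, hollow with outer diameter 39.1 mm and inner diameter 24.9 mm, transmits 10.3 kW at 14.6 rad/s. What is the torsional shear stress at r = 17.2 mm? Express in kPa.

ω = 14.6 rad/s, so T = P/ω = 10.3×10³ / 14.60 = 705.5 N·m.
J = π(d_o⁴ − d_i⁴)/32 = π(0.0391⁴ − 0.0249⁴)/32 = 1.917×10^-7 m⁴.
Shear stress varies linearly with radius: τ = T·r/J = 705.5 × 0.0172 / 1.917×10^-7 = 6.329×10^7 Pa.

63300 kPa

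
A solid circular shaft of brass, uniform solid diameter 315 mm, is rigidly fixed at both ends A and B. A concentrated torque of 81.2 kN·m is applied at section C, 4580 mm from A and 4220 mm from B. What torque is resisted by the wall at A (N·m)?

With uniform GJ and both ends fixed, compatibility θ_AC = θ_CB gives T_A·a = T_B·b, together with T_A + T_B = T₀.
T_A = T₀·b/(a+b) = 81200·4220/8800 = 38940 N·m; T_B = 42260 N·m.

38900 N·m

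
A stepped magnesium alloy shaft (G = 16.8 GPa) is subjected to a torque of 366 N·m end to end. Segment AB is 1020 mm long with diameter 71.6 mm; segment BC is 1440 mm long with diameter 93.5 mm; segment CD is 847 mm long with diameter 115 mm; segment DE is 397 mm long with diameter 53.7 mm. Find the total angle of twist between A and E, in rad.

J_AB = π(0.0716)⁴/32 = 2.58×10^-6 m⁴; J_BC = π(0.0935)⁴/32 = 7.50×10^-6 m⁴; J_CD = π(0.115)⁴/32 = 1.72×10^-5 m⁴; J_DE = π(0.0537)⁴/32 = 8.16×10^-7 m⁴.
θ = (T/G)·Σ L_i/J_i = (366.0/16.8×10⁹)·(1.02/2.58×10^-6 + 1.44/7.50×10^-6 + 0.847/1.72×10^-5 + 0.397/8.16×10^-7) = 0.02446 rad.

0.0245 rad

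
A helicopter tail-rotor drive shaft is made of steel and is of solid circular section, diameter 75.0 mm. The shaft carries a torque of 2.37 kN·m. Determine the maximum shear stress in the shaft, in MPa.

28.6 MPa

J = πd⁴/32 = π(0.0750)⁴/32 = 3.106×10^-6 m⁴.
τ_max = T·r/J = 2370 × 0.0375 / 3.106×10^-6 = 2.861×10^7 Pa.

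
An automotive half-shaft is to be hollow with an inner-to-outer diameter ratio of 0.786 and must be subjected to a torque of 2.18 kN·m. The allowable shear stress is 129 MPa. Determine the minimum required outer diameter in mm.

51.8 mm

For a hollow shaft with d_i/d_o = 0.786: τ_max = 16T/(π d_o³ (1−k⁴)), so d_o = [16T/(π τ_allow (1−k⁴))]^(1/3) = [16·2180/(π·1.29×10^8·0.6183)]^(1/3) = 0.05182 m.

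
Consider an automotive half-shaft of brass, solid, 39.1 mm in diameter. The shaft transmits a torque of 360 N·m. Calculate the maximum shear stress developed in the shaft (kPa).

J = πd⁴/32 = π(0.0391)⁴/32 = 2.295×10^-7 m⁴.
τ_max = T·r/J = 360.0 × 0.0196 / 2.295×10^-7 = 3.067×10^7 Pa.

30700 kPa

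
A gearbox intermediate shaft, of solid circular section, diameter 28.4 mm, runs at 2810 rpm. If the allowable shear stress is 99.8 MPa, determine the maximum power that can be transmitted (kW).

J = πd⁴/32 = π(0.0284)⁴/32 = 6.387×10^-8 m⁴.
T_max = τ_allow·J/r = 9.98×10^7 × 6.387×10^-8 / 0.0142 = 448.9 N·m.
ω = 2π·2810/60 = 294.3 rad/s, so P_max = T_max·ω = 1.321×10^5 W.

132 kW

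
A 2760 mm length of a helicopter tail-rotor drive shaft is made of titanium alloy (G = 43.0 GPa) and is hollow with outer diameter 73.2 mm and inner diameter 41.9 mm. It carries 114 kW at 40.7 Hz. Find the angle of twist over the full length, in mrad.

11.4 mrad

ω = 2π·40.7 = 255.7 rad/s, so T = P/ω = 114×10³ / 255.7 = 445.8 N·m.
J = π(d_o⁴ − d_i⁴)/32 = π(0.0732⁴ − 0.0419⁴)/32 = 2.516×10^-6 m⁴.
θ = T·L/(G·J) = 445.8 × 2.76 / (43.0×10⁹ × 2.516×10^-6) = 0.01137 rad.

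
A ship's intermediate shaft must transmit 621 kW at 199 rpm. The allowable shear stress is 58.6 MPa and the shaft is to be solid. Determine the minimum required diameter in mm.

ω = 2π·199/60 = 20.84 rad/s, so T = P/ω = 621×10³ / 20.84 = 29800 N·m.
For a solid shaft τ_max = 16T/(πd³), so d = (16T/(π τ_allow))^(1/3) = (16·29800/(π·5.86×10^7))^(1/3) = 0.1373 m.

137 mm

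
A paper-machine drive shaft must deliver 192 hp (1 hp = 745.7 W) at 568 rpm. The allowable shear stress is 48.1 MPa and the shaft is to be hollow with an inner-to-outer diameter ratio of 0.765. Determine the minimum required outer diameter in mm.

ω = 2π·568/60 = 59.48 rad/s, so T = P/ω = 192×745.7 / 59.48 = 2407 N·m.
For a hollow shaft with d_i/d_o = 0.765: τ_max = 16T/(π d_o³ (1−k⁴)), so d_o = [16T/(π τ_allow (1−k⁴))]^(1/3) = [16·2407/(π·4.81×10^7·0.6575)]^(1/3) = 0.07291 m.

72.9 mm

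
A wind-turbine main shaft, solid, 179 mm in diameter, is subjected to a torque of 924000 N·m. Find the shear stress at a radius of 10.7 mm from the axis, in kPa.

J = πd⁴/32 = π(0.179)⁴/32 = 1.008×10^-4 m⁴.
Shear stress varies linearly with radius: τ = T·r/J = 924000 × 0.0107 / 1.008×10^-4 = 9.809×10^7 Pa.

98100 kPa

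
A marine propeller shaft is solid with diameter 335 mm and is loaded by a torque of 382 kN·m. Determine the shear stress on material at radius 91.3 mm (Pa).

2.82e7 Pa

J = πd⁴/32 = π(0.335)⁴/32 = 1.236×10^-3 m⁴.
Shear stress varies linearly with radius: τ = T·r/J = 382000 × 0.0913 / 1.236×10^-3 = 2.821×10^7 Pa.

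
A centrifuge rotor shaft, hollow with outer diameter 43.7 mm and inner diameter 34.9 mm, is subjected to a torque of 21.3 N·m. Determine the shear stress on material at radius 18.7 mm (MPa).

1.88 MPa

J = π(d_o⁴ − d_i⁴)/32 = π(0.0437⁴ − 0.0349⁴)/32 = 2.124×10^-7 m⁴.
Shear stress varies linearly with radius: τ = T·r/J = 21.30 × 0.0187 / 2.124×10^-7 = 1.875×10^6 Pa.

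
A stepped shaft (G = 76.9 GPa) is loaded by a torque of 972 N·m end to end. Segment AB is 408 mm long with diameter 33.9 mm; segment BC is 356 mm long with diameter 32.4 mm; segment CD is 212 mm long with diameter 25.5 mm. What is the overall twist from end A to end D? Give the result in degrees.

J_AB = π(0.0339)⁴/32 = 1.30×10^-7 m⁴; J_BC = π(0.0324)⁴/32 = 1.08×10^-7 m⁴; J_CD = π(0.0255)⁴/32 = 4.15×10^-8 m⁴.
θ = (T/G)·Σ L_i/J_i = (972.0/76.9×10⁹)·(0.408/1.30×10^-7 + 0.356/1.08×10^-7 + 0.212/4.15×10^-8) = 0.1459 rad.

8.36°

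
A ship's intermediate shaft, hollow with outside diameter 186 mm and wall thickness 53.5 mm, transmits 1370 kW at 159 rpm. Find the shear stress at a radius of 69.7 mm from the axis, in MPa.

50.4 MPa

ω = 2π·159/60 = 16.65 rad/s, so T = P/ω = 1370×10³ / 16.65 = 82280 N·m.
J = π(d_o⁴ − d_i⁴)/32 = π(0.186⁴ − 0.0790⁴)/32 = 1.137×10^-4 m⁴.
Shear stress varies linearly with radius: τ = T·r/J = 82280 × 0.0697 / 1.137×10^-4 = 5.045×10^7 Pa.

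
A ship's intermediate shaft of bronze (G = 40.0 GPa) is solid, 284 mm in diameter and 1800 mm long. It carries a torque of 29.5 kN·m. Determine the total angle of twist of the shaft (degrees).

0.119°

J = πd⁴/32 = π(0.284)⁴/32 = 6.387×10^-4 m⁴.
θ = T·L/(G·J) = 29500 × 1.80 / (40.0×10⁹ × 6.387×10^-4) = 2.079×10^-3 rad.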